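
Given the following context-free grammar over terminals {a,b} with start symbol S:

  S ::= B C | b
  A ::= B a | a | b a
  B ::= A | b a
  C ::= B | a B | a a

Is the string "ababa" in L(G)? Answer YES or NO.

Convert to CNF:
  S -> B C | b
  A -> B T0 | T1 T0 | a
  B -> B T0 | T1 T0 | a
  C -> B T0 | T0 B | T0 T0 | T1 T0 | a
  T0 -> a
  T1 -> b

CYK table (by increasing span):
  cell(0,0) a: {A,B,C,T0}  orig:{A,B,C}
  cell(1,1) b: {S,T1}  orig:{S}
  cell(2,2) a: {A,B,C,T0}  orig:{A,B,C}
  cell(3,3) b: {S,T1}  orig:{S}
  cell(4,4) a: {A,B,C,T0}  orig:{A,B,C}
  cell(0,1) ab: ∅
  cell(1,2) ba: {A,B,C}
  cell(2,3) ab: ∅
  cell(3,4) ba: {A,B,C}
  cell(0,2) aba: {C,S}
  cell(1,3) bab: ∅
  cell(2,4) aba: {C,S}
  cell(0,3) abab: ∅
  cell(1,4) baba: {S}
  cell(0,4) ababa: ∅

S ∉ T[0,4] ⇒ NO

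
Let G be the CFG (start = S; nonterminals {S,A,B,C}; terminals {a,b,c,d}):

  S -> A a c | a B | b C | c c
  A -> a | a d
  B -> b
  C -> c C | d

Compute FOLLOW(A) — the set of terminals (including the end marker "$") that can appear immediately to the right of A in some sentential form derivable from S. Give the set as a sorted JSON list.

Compute FIRST by fixpoint:
[1]
  A via A→a: +{a}
  B via B→b: +{b}
  C via C→c C: +{c}
  C via C→d: +{d}
  S via S→A a c: +{a}
  S via S→b C: +{b}
  S via S→c c: +{c}
  S: {a,b,c}  A: {a}  B: {b}  C: {c,d}
[2] (stable)
  S: {a,b,c}  A: {a}  B: {b}  C: {c,d}

FOLLOW sets:
FOLLOW(S) := {$}
[1]
  S→A a c: FOLLOW(A) ⊇ FIRST(a) = {a}; new: +{a}
  S→a B: FOLLOW(B) ⊇ FOLLOW(S) ⊇ {$}; new: +{$}
  S→b C: FOLLOW(C) ⊇ FOLLOW(S) ⊇ {$}; new: +{$}
  S: {$}  A: {a}  B: {$}  C: {$}
[2] done
  S: {$}  A: {a}  B: {$}  C: {$}

FOLLOW(A) = ["a"]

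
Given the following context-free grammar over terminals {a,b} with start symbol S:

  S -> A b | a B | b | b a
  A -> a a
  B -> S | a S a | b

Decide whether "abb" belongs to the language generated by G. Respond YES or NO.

Convert to CNF:
  S -> A T1 | T0 B | T1 T0 | b
  A -> T0 T0
  B -> A T1 | T0 B | T0 X2 | T1 T0 | b
  T0 -> a
  T1 -> b
  X2 -> S T0

Fill CYK table bottom-up:
  [0..0]={T0}  "a"  orig:{}
  [1..1]={B,S,T1}  "b"  orig:{B,S}
  [2..2]={B,S,T1}  "b"  orig:{B,S}
  [0..1]={B,S}  "ab"
  [1..2]=∅  "bb"
  [0..2]=∅  "abb"

S ∉ T[0,2] ⇒ NO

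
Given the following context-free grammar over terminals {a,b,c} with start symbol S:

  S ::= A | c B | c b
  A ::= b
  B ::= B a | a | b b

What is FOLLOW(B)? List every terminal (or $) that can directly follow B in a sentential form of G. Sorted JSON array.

Compute FIRST by fixpoint:
round 1:
  A via A→b: +{b}
  B via B→a: +{a}
  B via B→b b: +{b}
  S via S→A: +{b}
  S via S→c B: +{c}
  S: {b,c}  A: {b}  B: {a,b}
round 2: (no change)
  S: {b,c}  A: {b}  B: {a,b}

FOLLOW sets:
FOLLOW(S) := {$}
pass 1:
  B→B a: FOLLOW(B) ⊇ FIRST(a) = {a}; new: +{a}
  S→A: FOLLOW(A) ⊇ FOLLOW(S) ⊇ {$}; new: +{$}
  S→c B: FOLLOW(B) ⊇ FOLLOW(S) ⊇ {$}; new: +{$}
  FOLLOW(S)={$}  FOLLOW(A)={$}  FOLLOW(B)={$,a}
pass 2: done
  FOLLOW(S)={$}  FOLLOW(A)={$}  FOLLOW(B)={$,a}

FOLLOW(B) = ["$", "a"]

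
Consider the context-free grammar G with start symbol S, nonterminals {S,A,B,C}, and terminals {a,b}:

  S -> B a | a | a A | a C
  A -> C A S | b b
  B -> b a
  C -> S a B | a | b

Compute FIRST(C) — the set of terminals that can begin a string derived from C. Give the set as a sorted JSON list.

Compute FIRST by fixpoint:
pass 1:
  A via A→b b: +{b}
  B via B→b a: +{b}
  C via C→a: +{a}
  C via C→b: +{b}
  S via S→B a: +{b}
  S via S→a: +{a}
  FIRST(S)={a,b}  FIRST(A)={b}  FIRST(B)={b}  FIRST(C)={a,b}
pass 2:
  A via A→C A S: +{a}
  FIRST(S)={a,b}  FIRST(A)={a,b}  FIRST(B)={b}  FIRST(C)={a,b}
pass 3: (no change)
  FIRST(S)={a,b}  FIRST(A)={a,b}  FIRST(B)={b}  FIRST(C)={a,b}

FIRST(C) = ["a", "b"]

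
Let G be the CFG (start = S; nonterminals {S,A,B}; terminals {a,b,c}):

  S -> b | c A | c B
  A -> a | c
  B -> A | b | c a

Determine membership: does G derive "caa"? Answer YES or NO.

CNF form of G:
  S -> T0 A | T0 B | b
  A -> a | c
  B -> T0 T1 | a | b | c
  T0 -> c
  T1 -> a

Fill CYK table bottom-up:
  [0..0]={A,B,T0}  "c"  orig:{A,B}
  [1..1]={A,B,T1}  "a"  orig:{A,B}
  [2..2]={A,B,T1}  "a"  orig:{A,B}
  [0..1]={B,S}  "ca"
  [1..2]=∅  "aa"
  [0..2]=∅  "caa"

S ∉ T[0,2] ⇒ NO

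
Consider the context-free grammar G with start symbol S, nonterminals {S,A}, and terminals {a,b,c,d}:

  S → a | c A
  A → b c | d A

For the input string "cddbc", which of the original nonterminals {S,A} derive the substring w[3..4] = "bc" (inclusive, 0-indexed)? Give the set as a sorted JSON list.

Convert to CNF:
  S -> T1 A | a
  A -> T0 T1 | T2 A
  T0 -> b
  T1 -> c
  T2 -> d

Fill CYK table bottom-up — only the sub-triangle for w[3..4]:
  [3..3]={T0}  "b"  orig:{}
  [4..4]={T1}  "c"  orig:{}
  [3..4]={A}  "bc"

Original NTs in T[3,4] deriving "bc": ["A"]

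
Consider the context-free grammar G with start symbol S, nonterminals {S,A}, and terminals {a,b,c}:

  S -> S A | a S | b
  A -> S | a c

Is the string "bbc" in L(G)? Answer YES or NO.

CNF form of G:
  S -> S A | T0 S | b
  A -> S A | T0 S | T0 T1 | b
  T0 -> a
  T1 -> c

Fill CYK table bottom-up:
  T[0,0] 'b' = {A,S}
  T[1,1] 'b' = {A,S}
  T[2,2] 'c' = {T1}  orig:{}
  T[0,1] 'bb' = {A,S}
  T[1,2] 'bc' = ∅
  T[0,2] 'bbc' = ∅

S ∉ T[0,2] ⇒ NO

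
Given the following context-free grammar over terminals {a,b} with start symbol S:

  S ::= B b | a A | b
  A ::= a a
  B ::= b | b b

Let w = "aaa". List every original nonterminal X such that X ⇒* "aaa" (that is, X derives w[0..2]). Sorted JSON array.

CNF form of G:
  S -> B T1 | T0 A | b
  A -> T0 T0
  B -> T1 T1 | b
  T0 -> a
  T1 -> b

CYK table (by increasing span), restricted to cells inside w[0..2]:
  cell(0,0) a: {T0}  orig:{}
  cell(1,1) a: {T0}  orig:{}
  cell(2,2) a: {T0}  orig:{}
  cell(0,1) aa: {A}
  cell(1,2) aa: {A}
  cell(0,2) aaa: {S}

Original NTs in T[0,2] deriving "aaa": ["S"]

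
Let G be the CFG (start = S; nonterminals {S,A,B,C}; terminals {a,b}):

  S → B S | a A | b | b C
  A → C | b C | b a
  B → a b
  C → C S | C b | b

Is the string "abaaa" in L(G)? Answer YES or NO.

CNF form of G:
  S -> B S | T0 C | T1 A | b
  A -> C S | C T0 | T0 C | T0 T1 | b
  B -> T1 T0
  C -> C S | C T0 | b
  T0 -> b
  T1 -> a

Fill CYK table bottom-up:
  cell(0,0) a: {T1}  orig:{}
  cell(1,1) b: {A,C,S,T0}  orig:{A,C,S}
  cell(2,2) a: {T1}  orig:{}
  cell(3,3) a: {T1}  orig:{}
  cell(4,4) a: {T1}  orig:{}
  cell(0,1) ab: {B,S}
  cell(1,2) ba: {A}
  cell(2,3) aa: ∅
  cell(3,4) aa: ∅
  cell(0,2) aba: {S}
  cell(1,3) baa: ∅
  cell(2,4) aaa: ∅
  cell(0,3) abaa: ∅
  cell(1,4) baaa: ∅
  cell(0,4) abaaa: ∅

S ∉ T[0,4] ⇒ NO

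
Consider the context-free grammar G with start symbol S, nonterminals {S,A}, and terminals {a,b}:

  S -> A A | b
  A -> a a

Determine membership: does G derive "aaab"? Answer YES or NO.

Convert to CNF:
  S -> A A | b
  A -> T0 T0
  T0 -> a

CYK table (by increasing span):
  cell(0,0) a: {T0}  orig:{}
  cell(1,1) a: {T0}  orig:{}
  cell(2,2) a: {T0}  orig:{}
  cell(3,3) b: {S}
  cell(0,1) aa: {A}
  cell(1,2) aa: {A}
  cell(2,3) ab: ∅
  cell(0,2) aaa: ∅
  cell(1,3) aab: ∅
  cell(0,3) aaab: ∅

S ∉ T[0,3] ⇒ NO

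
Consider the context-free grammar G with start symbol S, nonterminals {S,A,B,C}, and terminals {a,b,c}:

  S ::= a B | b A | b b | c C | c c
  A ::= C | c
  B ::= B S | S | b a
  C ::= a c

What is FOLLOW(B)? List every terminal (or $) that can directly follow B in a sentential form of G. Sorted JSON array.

Compute FIRST by fixpoint:
round 1:
  A via A→c: +{c}
  B via B→b a: +{b}
  C via C→a c: +{a}
  S via S→a B: +{a}
  S via S→b A: +{b}
  S via S→c C: +{c}
  S: {a,b,c}  A: {c}  B: {b}  C: {a}
round 2:
  A via A→C: +{a}
  B via B→S: +{a,c}
  S: {a,b,c}  A: {a,c}  B: {a,b,c}  C: {a}
round 3: (stable)
  S: {a,b,c}  A: {a,c}  B: {a,b,c}  C: {a}

FOLLOW iteration:
FOLLOW(S) := {$}
iter 1:
  B→B S: FOLLOW(B) ⊇ FIRST(S) = {a,b,c}; new: +{a,b,c}
  B→B S: FOLLOW(S) ⊇ FOLLOW(B) ⊇ {a,b,c}; new: +{a,b,c}
  S→a B: FOLLOW(B) ⊇ FOLLOW(S) ⊇ {$,a,b,c}; new: +{$}
  S→b A: FOLLOW(A) ⊇ FOLLOW(S) ⊇ {$,a,b,c}; new: +{$,a,b,c}
  S→c C: FOLLOW(C) ⊇ FOLLOW(S) ⊇ {$,a,b,c}; new: +{$,a,b,c}
  FOLLOW(S)={$,a,b,c}  FOLLOW(A)={$,a,b,c}  FOLLOW(B)={$,a,b,c}  FOLLOW(C)={$,a,b,c}
iter 2: done
  FOLLOW(S)={$,a,b,c}  FOLLOW(A)={$,a,b,c}  FOLLOW(B)={$,a,b,c}  FOLLOW(C)={$,a,b,c}

FOLLOW(B) = ["$", "a", "b", "c"]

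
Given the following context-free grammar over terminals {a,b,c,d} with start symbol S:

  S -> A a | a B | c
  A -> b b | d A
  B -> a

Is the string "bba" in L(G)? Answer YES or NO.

CNF form of G:
  S -> A T2 | T2 B | c
  A -> T0 T0 | T1 A
  B -> a
  T0 -> b
  T1 -> d
  T2 -> a

Fill CYK table bottom-up:
  T[0,0] 'b' = {T0}  orig:{}
  T[1,1] 'b' = {T0}  orig:{}
  T[2,2] 'a' = {B,T2}  orig:{B}
  T[0,1] 'bb' = {A}
  T[1,2] 'ba' = ∅
  T[0,2] 'bba' = {S}

S ∈ T[0,2] ⇒ YES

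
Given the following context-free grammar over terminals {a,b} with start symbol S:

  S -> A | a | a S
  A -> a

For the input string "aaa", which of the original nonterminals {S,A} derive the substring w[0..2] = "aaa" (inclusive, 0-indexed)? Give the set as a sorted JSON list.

CNF form of G:
  S -> T0 S | a
  A -> a
  T0 -> a

CYK fill (cells [i..j] with 0 ≤ i ≤ j ≤ 2 only):
  [0..0]={A,S,T0}  "a"  orig:{A,S}
  [1..1]={A,S,T0}  "a"  orig:{A,S}
  [2..2]={A,S,T0}  "a"  orig:{A,S}
  [0..1]={S}  "aa"
  [1..2]={S}  "aa"
  [0..2]={S}  "aaa"

Original NTs in T[0,2] deriving "aaa": ["S"]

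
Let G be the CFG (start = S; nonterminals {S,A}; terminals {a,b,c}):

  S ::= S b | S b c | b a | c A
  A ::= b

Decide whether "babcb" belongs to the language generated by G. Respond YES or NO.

Convert to CNF:
  S -> S T0 | S X3 | T0 T2 | T1 A
  A -> b
  T0 -> b
  T1 -> c
  T2 -> a
  X3 -> T0 T1

CYK fill:
  [0..0]={A,T0}  "b"  orig:{A}
  [1..1]={T2}  "a"  orig:{}
  [2..2]={A,T0}  "b"  orig:{A}
  [3..3]={T1}  "c"  orig:{}
  [4..4]={A,T0}  "b"  orig:{A}
  [0..1]={S}  "ba"
  [1..2]=∅  "ab"
  [2..3]={X3}  "bc"  orig:{}
  [3..4]={S}  "cb"
  [0..2]={S}  "bab"
  [1..3]=∅  "abc"
  [2..4]=∅  "bcb"
  [0..3]={S}  "babc"
  [1..4]=∅  "abcb"
  [0..4]={S}  "babcb"

S ∈ T[0,4] ⇒ YES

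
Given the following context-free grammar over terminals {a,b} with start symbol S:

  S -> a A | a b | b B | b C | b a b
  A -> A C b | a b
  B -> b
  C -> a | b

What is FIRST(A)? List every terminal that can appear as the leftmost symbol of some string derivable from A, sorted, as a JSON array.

Compute FIRST by fixpoint:
[1]
  A via A→a b: +{a}
  B via B→b: +{b}
  C via C→a: +{a}
  C via C→b: +{b}
  S via S→a A: +{a}
  S via S→b B: +{b}
  FIRST(S)={a,b}  FIRST(A)={a}  FIRST(B)={b}  FIRST(C)={a,b}
[2] (no change)
  FIRST(S)={a,b}  FIRST(A)={a}  FIRST(B)={b}  FIRST(C)={a,b}

FIRST(A) = ["a"]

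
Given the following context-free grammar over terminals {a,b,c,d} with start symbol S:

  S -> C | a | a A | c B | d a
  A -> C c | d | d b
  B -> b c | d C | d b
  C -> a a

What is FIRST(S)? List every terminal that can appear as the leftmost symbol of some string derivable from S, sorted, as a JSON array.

FIRST sets, iterate to fixpoint:
round 1:
  A via A→d: +{d}
  B via B→b c: +{b}
  B via B→d C: +{d}
  C via C→a a: +{a}
  S via S→C: +{a}
  S via S→c B: +{c}
  S via S→d a: +{d}
  FIRST[S]={a,c,d}  FIRST[A]={d}  FIRST[B]={b,d}  FIRST[C]={a}
round 2:
  A via A→C c: +{a}
  FIRST[S]={a,c,d}  FIRST[A]={a,d}  FIRST[B]={b,d}  FIRST[C]={a}
round 3: (no change)
  FIRST[S]={a,c,d}  FIRST[A]={a,d}  FIRST[B]={b,d}  FIRST[C]={a}

FIRST(S) = ["a", "c", "d"]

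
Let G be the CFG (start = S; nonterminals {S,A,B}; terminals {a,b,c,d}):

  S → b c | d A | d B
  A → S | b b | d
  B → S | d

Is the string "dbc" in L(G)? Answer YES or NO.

CNF form of G:
  S -> T0 T1 | T2 A | T2 B
  A -> T0 T0 | T0 T1 | T2 A | T2 B | d
  B -> T0 T1 | T2 A | T2 B | d
  T0 -> b
  T1 -> c
  T2 -> d

CYK fill:
  T[0,0] 'd' = {A,B,T2}  orig:{A,B}
  T[1,1] 'b' = {T0}  orig:{}
  T[2,2] 'c' = {T1}  orig:{}
  T[0,1] 'db' = ∅
  T[1,2] 'bc' = {A,B,S}
  T[0,2] 'dbc' = {A,B,S}

S ∈ T[0,2] ⇒ YES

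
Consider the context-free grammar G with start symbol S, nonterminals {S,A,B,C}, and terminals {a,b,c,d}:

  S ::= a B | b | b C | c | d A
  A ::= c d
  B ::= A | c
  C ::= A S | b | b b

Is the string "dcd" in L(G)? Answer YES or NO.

CNF form of G:
  S -> T1 A | T2 C | T3 B | b | c
  A -> T0 T1
  B -> T0 T1 | c
  C -> A S | T2 T2 | b
  T0 -> c
  T1 -> d
  T2 -> b
  T3 -> a

CYK fill:
  cell(0,0) d: {T1}  orig:{}
  cell(1,1) c: {B,S,T0}  orig:{B,S}
  cell(2,2) d: {T1}  orig:{}
  cell(0,1) dc: ∅
  cell(1,2) cd: {A,B}
  cell(0,2) dcd: {S}

S ∈ T[0,2] ⇒ YES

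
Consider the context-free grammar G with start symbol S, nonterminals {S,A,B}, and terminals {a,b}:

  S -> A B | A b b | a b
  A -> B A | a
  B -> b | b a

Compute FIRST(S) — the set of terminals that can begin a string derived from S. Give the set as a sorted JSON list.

FIRST iteration:
[1]
  A via A→a: +{a}
  B via B→b: +{b}
  S via S→A B: +{a}
  S: {a}  A: {a}  B: {b}
[2]
  A via A→B A: +{b}
  S via S→A B: +{b}
  S: {a,b}  A: {a,b}  B: {b}
[3] (no change)
  S: {a,b}  A: {a,b}  B: {b}

FIRST(S) = ["a", "b"]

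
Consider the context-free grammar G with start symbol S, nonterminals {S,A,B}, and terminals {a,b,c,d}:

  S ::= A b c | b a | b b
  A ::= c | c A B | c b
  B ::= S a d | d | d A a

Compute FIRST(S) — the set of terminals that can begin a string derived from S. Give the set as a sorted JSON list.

Compute FIRST by fixpoint:
iter 1:
  A via A→c: +{c}
  B via B→d: +{d}
  S via S→A b c: +{c}
  S via S→b a: +{b}
  FIRST(S)={b,c}  FIRST(A)={c}  FIRST(B)={d}
iter 2:
  B via B→S a d: +{b,c}
  FIRST(S)={b,c}  FIRST(A)={c}  FIRST(B)={b,c,d}
iter 3: (no change)
  FIRST(S)={b,c}  FIRST(A)={c}  FIRST(B)={b,c,d}

FIRST(S) = ["b", "c"]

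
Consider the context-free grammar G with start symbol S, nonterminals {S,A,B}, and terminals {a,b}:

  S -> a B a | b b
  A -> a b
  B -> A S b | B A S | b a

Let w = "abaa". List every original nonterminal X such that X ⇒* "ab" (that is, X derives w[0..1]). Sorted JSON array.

Convert to CNF:
  S -> T0 X4 | T1 T1
  A -> T0 T1
  B -> A X2 | B X3 | T1 T0
  T0 -> a
  T1 -> b
  X2 -> S T1
  X3 -> A S
  X4 -> B T0

Fill CYK table bottom-up — only the sub-triangle for w[0..1]:
  T[0,0] 'a' = {T0}  orig:{}
  T[1,1] 'b' = {T1}  orig:{}
  T[0,1] 'ab' = {A}

Original NTs in T[0,1] deriving "ab": ["A"]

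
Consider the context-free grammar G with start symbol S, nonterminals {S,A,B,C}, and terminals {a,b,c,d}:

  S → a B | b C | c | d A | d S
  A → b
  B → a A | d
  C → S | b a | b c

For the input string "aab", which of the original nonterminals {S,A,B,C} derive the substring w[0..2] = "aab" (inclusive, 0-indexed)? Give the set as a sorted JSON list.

Convert to CNF:
  S -> T0 B | T1 C | T3 A | T3 S | c
  A -> b
  B -> T0 A | d
  C -> T0 B | T1 C | T1 T0 | T1 T2 | T3 A | T3 S | c
  T0 -> a
  T1 -> b
  T2 -> c
  T3 -> d

Fill CYK table bottom-up (cells [i..j] with 0 ≤ i ≤ j ≤ 2 only):
  T[0,0] 'a' = {T0}  orig:{}
  T[1,1] 'a' = {T0}  orig:{}
  T[2,2] 'b' = {A,T1}  orig:{A}
  T[0,1] 'aa' = ∅
  T[1,2] 'ab' = {B}
  T[0,2] 'aab' = {C,S}

Original NTs in T[0,2] deriving "aab": ["C", "S"]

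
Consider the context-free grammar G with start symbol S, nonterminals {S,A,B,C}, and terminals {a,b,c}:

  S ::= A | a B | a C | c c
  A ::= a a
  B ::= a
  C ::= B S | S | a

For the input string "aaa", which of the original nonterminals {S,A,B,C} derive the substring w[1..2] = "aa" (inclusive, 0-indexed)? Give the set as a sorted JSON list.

CNF form of G:
  S -> T0 B | T0 C | T0 T0 | T1 T1
  A -> T0 T0
  B -> a
  C -> B S | T0 B | T0 C | T0 T0 | T1 T1 | a
  T0 -> a
  T1 -> c

Fill CYK table bottom-up — only the sub-triangle for w[1..2]:
  cell(1,1) a: {B,C,T0}  orig:{B,C}
  cell(2,2) a: {B,C,T0}  orig:{B,C}
  cell(1,2) aa: {A,C,S}

Original NTs in T[1,2] deriving "aa": ["A", "C", "S"]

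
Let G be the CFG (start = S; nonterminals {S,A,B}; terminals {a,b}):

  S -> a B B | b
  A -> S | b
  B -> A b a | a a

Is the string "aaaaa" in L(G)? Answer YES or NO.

Convert to CNF:
  S -> T0 X4 | b
  A -> T0 X2 | b
  B -> A X3 | T0 T0
  T0 -> a
  T1 -> b
  X2 -> B B
  X3 -> T1 T0
  X4 -> B B

Fill CYK table bottom-up:
  T[0,0] 'a' = {T0}  orig:{}
  T[1,1] 'a' = {T0}  orig:{}
  T[2,2] 'a' = {T0}  orig:{}
  T[3,3] 'a' = {T0}  orig:{}
  T[4,4] 'a' = {T0}  orig:{}
  T[0,1] 'aa' = {B}
  T[1,2] 'aa' = {B}
  T[2,3] 'aa' = {B}
  T[3,4] 'aa' = {B}
  T[0,2] 'aaa' = ∅
  T[1,3] 'aaa' = ∅
  T[2,4] 'aaa' = ∅
  T[0,3] 'aaaa' = {X2,X4}  orig:{}
  T[1,4] 'aaaa' = {X2,X4}  orig:{}
  T[0,4] 'aaaaa' = {A,S}

S ∈ T[0,4] ⇒ YES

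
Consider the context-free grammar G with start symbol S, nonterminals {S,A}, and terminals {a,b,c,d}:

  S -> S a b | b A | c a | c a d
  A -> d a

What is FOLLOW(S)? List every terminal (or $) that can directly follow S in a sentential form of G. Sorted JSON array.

FIRST iteration:
round 1:
  A via A→d a: +{d}
  S via S→b A: +{b}
  S via S→c a: +{c}
  FIRST(S)={b,c}  FIRST(A)={d}
round 2: (stable)
  FIRST(S)={b,c}  FIRST(A)={d}

FOLLOW sets:
seed FOLLOW(S) with $
iter 1:
  S→S a b: FOLLOW(S) ⊇ FIRST(a) = {a}; new: +{a}
  S→b A: FOLLOW(A) ⊇ FOLLOW(S) ⊇ {$,a}; new: +{$,a}
  FOLLOW[S]={$,a}  FOLLOW[A]={$,a}
iter 2: (stable)
  FOLLOW[S]={$,a}  FOLLOW[A]={$,a}

FOLLOW(S) = ["$", "a"]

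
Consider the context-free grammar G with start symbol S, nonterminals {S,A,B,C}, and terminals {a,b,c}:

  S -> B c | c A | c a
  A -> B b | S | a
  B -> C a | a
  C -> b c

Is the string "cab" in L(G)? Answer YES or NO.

CNF form of G:
  S -> B T1 | T1 A | T1 T2
  A -> B T0 | B T1 | T1 A | T1 T2 | a
  B -> C T2 | a
  C -> T0 T1
  T0 -> b
  T1 -> c
  T2 -> a

CYK fill:
  T[0,0] 'c' = {T1}  orig:{}
  T[1,1] 'a' = {A,B,T2}  orig:{A,B}
  T[2,2] 'b' = {T0}  orig:{}
  T[0,1] 'ca' = {A,S}
  T[1,2] 'ab' = {A}
  T[0,2] 'cab' = {A,S}

S ∈ T[0,2] ⇒ YES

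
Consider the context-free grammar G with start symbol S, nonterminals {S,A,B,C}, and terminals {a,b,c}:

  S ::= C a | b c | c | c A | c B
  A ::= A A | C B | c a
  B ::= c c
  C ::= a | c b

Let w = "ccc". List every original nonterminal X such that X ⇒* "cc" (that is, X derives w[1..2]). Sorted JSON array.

Convert to CNF:
  S -> C T1 | T0 A | T0 B | T2 T0 | c
  A -> A A | C B | T0 T1
  B -> T0 T0
  C -> T0 T2 | a
  T0 -> c
  T1 -> a
  T2 -> b

CYK fill — only the sub-triangle for w[1..2]:
  [1..1]={S,T0}  "c"  orig:{S}
  [2..2]={S,T0}  "c"  orig:{S}
  [1..2]={B}  "cc"

Original NTs in T[1,2] deriving "cc": ["B"]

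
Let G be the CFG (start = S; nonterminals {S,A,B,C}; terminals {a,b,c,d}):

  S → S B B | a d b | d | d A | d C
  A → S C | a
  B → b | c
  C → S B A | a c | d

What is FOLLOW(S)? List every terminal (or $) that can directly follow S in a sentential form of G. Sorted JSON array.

FIRST iteration:
[1]
  A via A→a: +{a}
  B via B→b: +{b}
  B via B→c: +{c}
  C via C→a c: +{a}
  C via C→d: +{d}
  S via S→a d b: +{a}
  S via S→d: +{d}
  FIRST[S]={a,d}  FIRST[A]={a}  FIRST[B]={b,c}  FIRST[C]={a,d}
[2]
  A via A→S C: +{d}
  FIRST[S]={a,d}  FIRST[A]={a,d}  FIRST[B]={b,c}  FIRST[C]={a,d}
[3] (no change)
  FIRST[S]={a,d}  FIRST[A]={a,d}  FIRST[B]={b,c}  FIRST[C]={a,d}

Compute FOLLOW by fixpoint:
FOLLOW(S) := {$}
round 1:
  A→S C: FOLLOW(S) ⊇ FIRST(C) = {a,d}; new: +{a,d}
  C→S B A: FOLLOW(S) ⊇ FIRST(B) = {b,c}; new: +{b,c}
  C→S B A: FOLLOW(B) ⊇ FIRST(A) = {a,d}; new: +{a,d}
  S→S B B: FOLLOW(B) ⊇ FIRST(B) = {b,c}; new: +{b,c}
  S→S B B: FOLLOW(B) ⊇ FOLLOW(S) ⊇ {$,a,b,c,d}; new: +{$}
  S→d A: FOLLOW(A) ⊇ FOLLOW(S) ⊇ {$,a,b,c,d}; new: +{$,a,b,c,d}
  S→d C: FOLLOW(C) ⊇ FOLLOW(S) ⊇ {$,a,b,c,d}; new: +{$,a,b,c,d}
  FOLLOW(S)={$,a,b,c,d}  FOLLOW(A)={$,a,b,c,d}  FOLLOW(B)={$,a,b,c,d}  FOLLOW(C)={$,a,b,c,d}
round 2: done
  FOLLOW(S)={$,a,b,c,d}  FOLLOW(A)={$,a,b,c,d}  FOLLOW(B)={$,a,b,c,d}  FOLLOW(C)={$,a,b,c,d}

FOLLOW(S) = ["$", "a", "b", "c", "d"]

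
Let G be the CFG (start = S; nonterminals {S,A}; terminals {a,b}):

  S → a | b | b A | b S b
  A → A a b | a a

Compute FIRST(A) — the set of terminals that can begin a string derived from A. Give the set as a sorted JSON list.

Compute FIRST by fixpoint:
iter 1:
  A via A→a a: +{a}
  S via S→a: +{a}
  S via S→b: +{b}
  FIRST[S]={a,b}  FIRST[A]={a}
iter 2: — fixpoint
  FIRST[S]={a,b}  FIRST[A]={a}

FIRST(A) = ["a"]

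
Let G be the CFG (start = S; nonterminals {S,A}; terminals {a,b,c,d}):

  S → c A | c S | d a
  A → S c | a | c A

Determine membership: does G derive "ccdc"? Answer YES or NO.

CNF form of G:
  S -> T0 A | T0 S | T1 T2
  A -> S T0 | T0 A | a
  T0 -> c
  T1 -> d
  T2 -> a

CYK fill:
  [0..0]={T0}  "c"  orig:{}
  [1..1]={T0}  "c"  orig:{}
  [2..2]={T1}  "d"  orig:{}
  [3..3]={T0}  "c"  orig:{}
  [0..1]=∅  "cc"
  [1..2]=∅  "cd"
  [2..3]=∅  "dc"
  [0..2]=∅  "ccd"
  [1..3]=∅  "cdc"
  [0..3]=∅  "ccdc"

S ∉ T[0,3] ⇒ NO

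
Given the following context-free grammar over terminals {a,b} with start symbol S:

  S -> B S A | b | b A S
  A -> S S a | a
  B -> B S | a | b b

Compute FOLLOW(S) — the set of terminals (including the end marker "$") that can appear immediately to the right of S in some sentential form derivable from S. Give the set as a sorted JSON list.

FIRST sets, iterate to fixpoint:
round 1:
  A via A→a: +{a}
  B via B→a: +{a}
  B via B→b b: +{b}
  S via S→B S A: +{a,b}
  FIRST(S)={a,b}  FIRST(A)={a}  FIRST(B)={a,b}
round 2:
  A via A→S S a: +{b}
  FIRST(S)={a,b}  FIRST(A)={a,b}  FIRST(B)={a,b}
round 3: (stable)
  FIRST(S)={a,b}  FIRST(A)={a,b}  FIRST(B)={a,b}

Compute FOLLOW by fixpoint:
seed FOLLOW(S) with $
round 1:
  A→S S a: FOLLOW(S) ⊇ FIRST(S) = {a,b}; new: +{a,b}
  B→B S: FOLLOW(B) ⊇ FIRST(S) = {a,b}; new: +{a,b}
  S→B S A: FOLLOW(A) ⊇ FOLLOW(S) ⊇ {$,a,b}; new: +{$,a,b}
  FOLLOW(S)={$,a,b}  FOLLOW(A)={$,a,b}  FOLLOW(B)={a,b}
round 2: — fixpoint
  FOLLOW(S)={$,a,b}  FOLLOW(A)={$,a,b}  FOLLOW(B)={a,b}

FOLLOW(S) = ["$", "a", "b"]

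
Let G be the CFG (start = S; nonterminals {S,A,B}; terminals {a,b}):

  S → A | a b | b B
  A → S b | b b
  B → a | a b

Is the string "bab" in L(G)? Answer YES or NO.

Convert to CNF:
  S -> S T0 | T0 B | T0 T0 | T1 T0
  A -> S T0 | T0 T0
  B -> T1 T0 | a
  T0 -> b
  T1 -> a

CYK fill:
  [0..0]={T0}  "b"  orig:{}
  [1..1]={B,T1}  "a"  orig:{B}
  [2..2]={T0}  "b"  orig:{}
  [0..1]={S}  "ba"
  [1..2]={B,S}  "ab"
  [0..2]={A,S}  "bab"

S ∈ T[0,2] ⇒ YES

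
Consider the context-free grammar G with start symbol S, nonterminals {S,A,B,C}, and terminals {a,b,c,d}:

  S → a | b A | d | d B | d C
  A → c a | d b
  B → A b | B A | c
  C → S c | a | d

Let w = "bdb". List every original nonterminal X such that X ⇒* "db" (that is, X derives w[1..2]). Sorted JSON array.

Convert to CNF:
  S -> T2 B | T2 C | T3 A | a | d
  A -> T0 T1 | T2 T3
  B -> A T3 | B A | c
  C -> S T0 | a | d
  T0 -> c
  T1 -> a
  T2 -> d
  T3 -> b

CYK table (by increasing span) (cells [i..j] with 1 ≤ i ≤ j ≤ 2 only):
  cell(1,1) d: {C,S,T2}  orig:{C,S}
  cell(2,2) b: {T3}  orig:{}
  cell(1,2) db: {A}

Original NTs in T[1,2] deriving "db": ["A"]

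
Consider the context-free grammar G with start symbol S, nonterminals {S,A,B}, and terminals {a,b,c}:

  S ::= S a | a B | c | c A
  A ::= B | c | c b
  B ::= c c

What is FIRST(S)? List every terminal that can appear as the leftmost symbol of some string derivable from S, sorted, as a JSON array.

FIRST sets, iterate to fixpoint:
round 1:
  A via A→c: +{c}
  B via B→c c: +{c}
  S via S→a B: +{a}
  S via S→c: +{c}
  S: {a,c}  A: {c}  B: {c}
round 2: (stable)
  S: {a,c}  A: {c}  B: {c}

FIRST(S) = ["a", "c"]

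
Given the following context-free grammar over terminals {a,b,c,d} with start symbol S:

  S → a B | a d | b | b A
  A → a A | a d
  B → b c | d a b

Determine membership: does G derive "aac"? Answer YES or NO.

CNF form of G:
  S -> T0 B | T0 T1 | T2 A | b
  A -> T0 A | T0 T1
  B -> T1 X4 | T2 T3
  T0 -> a
  T1 -> d
  T2 -> b
  T3 -> c
  X4 -> T0 T2

CYK fill:
  [0..0]={T0}  "a"  orig:{}
  [1..1]={T0}  "a"  orig:{}
  [2..2]={T3}  "c"  orig:{}
  [0..1]=∅  "aa"
  [1..2]=∅  "ac"
  [0..2]=∅  "aac"

S ∉ T[0,2] ⇒ NO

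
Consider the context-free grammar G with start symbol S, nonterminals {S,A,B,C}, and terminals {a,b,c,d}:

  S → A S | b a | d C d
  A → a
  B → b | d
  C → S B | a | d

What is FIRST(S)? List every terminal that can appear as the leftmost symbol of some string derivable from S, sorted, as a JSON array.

FIRST iteration:
round 1:
  A via A→a: +{a}
  B via B→b: +{b}
  B via B→d: +{d}
  C via C→a: +{a}
  C via C→d: +{d}
  S via S→A S: +{a}
  S via S→b a: +{b}
  S via S→d C d: +{d}
  S: {a,b,d}  A: {a}  B: {b,d}  C: {a,d}
round 2:
  C via C→S B: +{b}
  S: {a,b,d}  A: {a}  B: {b,d}  C: {a,b,d}
round 3: (no change)
  S: {a,b,d}  A: {a}  B: {b,d}  C: {a,b,d}

FIRST(S) = ["a", "b", "d"]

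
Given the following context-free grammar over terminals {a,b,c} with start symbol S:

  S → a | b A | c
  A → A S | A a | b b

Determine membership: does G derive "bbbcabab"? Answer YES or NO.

Convert to CNF:
  S -> T1 A | a | c
  A -> A S | A T0 | T1 T1
  T0 -> a
  T1 -> b

Fill CYK table bottom-up:
  cell(0,0) b: {T1}  orig:{}
  cell(1,1) b: {T1}  orig:{}
  cell(2,2) b: {T1}  orig:{}
  cell(3,3) c: {S}
  cell(4,4) a: {S,T0}  orig:{S}
  cell(5,5) b: {T1}  orig:{}
  cell(6,6) a: {S,T0}  orig:{S}
  cell(7,7) b: {T1}  orig:{}
  cell(0,1) bb: {A}
  cell(1,2) bb: {A}
  cell(2,3) bc: ∅
  cell(3,4) ca: ∅
  cell(4,5) ab: ∅
  cell(5,6) ba: ∅
  cell(6,7) ab: ∅
  cell(0,2) bbb: {S}
  cell(1,3) bbc: {A}
  cell(2,4) bca: ∅
  cell(3,5) cab: ∅
  cell(4,6) aba: ∅
  cell(5,7) bab: ∅
  cell(0,3) bbbc: {S}
  cell(1,4) bbca: {A}
  cell(2,5) bcab: ∅
  cell(3,6) caba: ∅
  cell(4,7) abab: ∅
  cell(0,4) bbbca: {S}
  cell(1,5) bbcab: ∅
  cell(2,6) bcaba: ∅
  cell(3,7) cabab: ∅
  cell(0,5) bbbcab: ∅
  cell(1,6) bbcaba: ∅
  cell(2,7) bcabab: ∅
  cell(0,6) bbbcaba: ∅
  cell(1,7) bbcabab: ∅
  cell(0,7) bbbcabab: ∅

S ∉ T[0,7] ⇒ NO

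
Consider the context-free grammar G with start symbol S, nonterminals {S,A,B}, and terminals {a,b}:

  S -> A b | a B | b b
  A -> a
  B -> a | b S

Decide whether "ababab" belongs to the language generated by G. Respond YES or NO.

Convert to CNF:
  S -> A T0 | T0 T0 | T1 B
  A -> a
  B -> T0 S | a
  T0 -> b
  T1 -> a

Fill CYK table bottom-up:
  T[0,0] 'a' = {A,B,T1}  orig:{A,B}
  T[1,1] 'b' = {T0}  orig:{}
  T[2,2] 'a' = {A,B,T1}  orig:{A,B}
  T[3,3] 'b' = {T0}  orig:{}
  T[4,4] 'a' = {A,B,T1}  orig:{A,B}
  T[5,5] 'b' = {T0}  orig:{}
  T[0,1] 'ab' = {S}
  T[1,2] 'ba' = ∅
  T[2,3] 'ab' = {S}
  T[3,4] 'ba' = ∅
  T[4,5] 'ab' = {S}
  T[0,2] 'aba' = ∅
  T[1,3] 'bab' = {B}
  T[2,4] 'aba' = ∅
  T[3,5] 'bab' = {B}
  T[0,3] 'abab' = {S}
  T[1,4] 'baba' = ∅
  T[2,5] 'abab' = {S}
  T[0,4] 'ababa' = ∅
  T[1,5] 'babab' = {B}
  T[0,5] 'ababab' = {S}

S ∈ T[0,5] ⇒ YES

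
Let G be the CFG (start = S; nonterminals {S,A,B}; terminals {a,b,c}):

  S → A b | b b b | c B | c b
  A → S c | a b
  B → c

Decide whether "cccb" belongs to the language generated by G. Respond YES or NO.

CNF form of G:
  S -> A T2 | T0 B | T0 T2 | T2 X3
  A -> S T0 | T1 T2
  B -> c
  T0 -> c
  T1 -> a
  T2 -> b
  X3 -> T2 T2

Fill CYK table bottom-up:
  cell(0,0) c: {B,T0}  orig:{B}
  cell(1,1) c: {B,T0}  orig:{B}
  cell(2,2) c: {B,T0}  orig:{B}
  cell(3,3) b: {T2}  orig:{}
  cell(0,1) cc: {S}
  cell(1,2) cc: {S}
  cell(2,3) cb: {S}
  cell(0,2) ccc: {A}
  cell(1,3) ccb: ∅
  cell(0,3) cccb: {S}

S ∈ T[0,3] ⇒ YES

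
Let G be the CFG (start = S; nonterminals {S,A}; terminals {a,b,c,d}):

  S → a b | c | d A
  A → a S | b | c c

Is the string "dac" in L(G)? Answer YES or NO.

CNF form of G:
  S -> T0 T2 | T3 A | c
  A -> T0 S | T1 T1 | b
  T0 -> a
  T1 -> c
  T2 -> b
  T3 -> d

Fill CYK table bottom-up:
  [0..0]={T3}  "d"  orig:{}
  [1..1]={T0}  "a"  orig:{}
  [2..2]={S,T1}  "c"  orig:{S}
  [0..1]=∅  "da"
  [1..2]={A}  "ac"
  [0..2]={S}  "dac"

S ∈ T[0,2] ⇒ YES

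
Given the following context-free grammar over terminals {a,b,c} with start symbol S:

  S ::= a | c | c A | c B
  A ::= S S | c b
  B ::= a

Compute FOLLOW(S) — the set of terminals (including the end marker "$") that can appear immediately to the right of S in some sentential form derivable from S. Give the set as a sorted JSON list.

Compute FIRST by fixpoint:
iter 1:
  A via A→c b: +{c}
  B via B→a: +{a}
  S via S→a: +{a}
  S via S→c: +{c}
  FIRST[S]={a,c}  FIRST[A]={c}  FIRST[B]={a}
iter 2:
  A via A→S S: +{a}
  FIRST[S]={a,c}  FIRST[A]={a,c}  FIRST[B]={a}
iter 3: (no change)
  FIRST[S]={a,c}  FIRST[A]={a,c}  FIRST[B]={a}

FOLLOW sets:
initialize: $ ∈ FOLLOW(S)
iter 1:
  A→S S: FOLLOW(S) ⊇ FIRST(S) = {a,c}; new: +{a,c}
  S→c A: FOLLOW(A) ⊇ FOLLOW(S) ⊇ {$,a,c}; new: +{$,a,c}
  S→c B: FOLLOW(B) ⊇ FOLLOW(S) ⊇ {$,a,c}; new: +{$,a,c}
  FOLLOW(S)={$,a,c}  FOLLOW(A)={$,a,c}  FOLLOW(B)={$,a,c}
iter 2: — fixpoint
  FOLLOW(S)={$,a,c}  FOLLOW(A)={$,a,c}  FOLLOW(B)={$,a,c}

FOLLOW(S) = ["$", "a", "c"]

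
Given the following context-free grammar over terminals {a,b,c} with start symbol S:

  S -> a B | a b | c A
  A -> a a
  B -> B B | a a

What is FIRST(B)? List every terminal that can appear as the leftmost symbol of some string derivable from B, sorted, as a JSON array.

FIRST sets, iterate to fixpoint:
round 1:
  A via A→a a: +{a}
  B via B→a a: +{a}
  S via S→a B: +{a}
  S via S→c A: +{c}
  S: {a,c}  A: {a}  B: {a}
round 2: (stable)
  S: {a,c}  A: {a}  B: {a}

FIRST(B) = ["a"]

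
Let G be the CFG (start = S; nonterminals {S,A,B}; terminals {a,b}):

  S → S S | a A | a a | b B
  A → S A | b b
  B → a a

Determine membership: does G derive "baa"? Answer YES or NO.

Convert to CNF:
  S -> S S | T0 B | T1 A | T1 T1
  A -> S A | T0 T0
  B -> T1 T1
  T0 -> b
  T1 -> a

CYK fill:
  T[0,0] 'b' = {T0}  orig:{}
  T[1,1] 'a' = {T1}  orig:{}
  T[2,2] 'a' = {T1}  orig:{}
  T[0,1] 'ba' = ∅
  T[1,2] 'aa' = {B,S}
  T[0,2] 'baa' = {S}

S ∈ T[0,2] ⇒ YES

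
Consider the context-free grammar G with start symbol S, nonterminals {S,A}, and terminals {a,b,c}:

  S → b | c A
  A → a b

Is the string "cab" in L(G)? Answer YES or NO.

Convert to CNF:
  S -> T2 A | b
  A -> T0 T1
  T0 -> a
  T1 -> b
  T2 -> c

CYK table (by increasing span):
  [0..0]={T2}  "c"  orig:{}
  [1..1]={T0}  "a"  orig:{}
  [2..2]={S,T1}  "b"  orig:{S}
  [0..1]=∅  "ca"
  [1..2]={A}  "ab"
  [0..2]={S}  "cab"

S ∈ T[0,2] ⇒ YES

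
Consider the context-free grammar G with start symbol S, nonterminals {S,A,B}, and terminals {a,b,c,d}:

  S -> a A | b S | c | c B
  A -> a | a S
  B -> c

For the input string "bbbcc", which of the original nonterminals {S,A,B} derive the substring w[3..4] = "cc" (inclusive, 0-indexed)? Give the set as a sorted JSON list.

Convert to CNF:
  S -> T0 A | T1 S | T2 B | c
  A -> T0 S | a
  B -> c
  T0 -> a
  T1 -> b
  T2 -> c

CYK fill, restricted to cells inside w[3..4]:
  T[3,3] 'c' = {B,S,T2}  orig:{B,S}
  T[4,4] 'c' = {B,S,T2}  orig:{B,S}
  T[3,4] 'cc' = {S}

Original NTs in T[3,4] deriving "cc": ["S"]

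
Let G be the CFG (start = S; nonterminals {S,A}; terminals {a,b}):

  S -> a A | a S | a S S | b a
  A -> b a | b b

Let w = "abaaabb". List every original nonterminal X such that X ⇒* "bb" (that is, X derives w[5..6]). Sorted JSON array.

CNF form of G:
  S -> T0 T1 | T1 A | T1 S | T1 X2
  A -> T0 T0 | T0 T1
  T0 -> b
  T1 -> a
  X2 -> S S

CYK fill, restricted to cells inside w[5..6]:
  [5..5]={T0}  "b"  orig:{}
  [6..6]={T0}  "b"  orig:{}
  [5..6]={A}  "bb"

Original NTs in T[5,6] deriving "bb": ["A"]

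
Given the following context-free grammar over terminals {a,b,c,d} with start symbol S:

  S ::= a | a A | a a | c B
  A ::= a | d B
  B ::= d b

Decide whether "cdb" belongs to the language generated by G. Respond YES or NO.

Convert to CNF:
  S -> T2 A | T2 T2 | T3 B | a
  A -> T0 B | a
  B -> T0 T1
  T0 -> d
  T1 -> b
  T2 -> a
  T3 -> c

CYK table (by increasing span):
  T[0,0] 'c' = {T3}  orig:{}
  T[1,1] 'd' = {T0}  orig:{}
  T[2,2] 'b' = {T1}  orig:{}
  T[0,1] 'cd' = ∅
  T[1,2] 'db' = {B}
  T[0,2] 'cdb' = {S}

S ∈ T[0,2] ⇒ YES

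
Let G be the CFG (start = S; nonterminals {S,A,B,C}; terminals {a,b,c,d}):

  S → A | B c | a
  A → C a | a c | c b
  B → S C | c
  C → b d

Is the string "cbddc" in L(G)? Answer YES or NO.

CNF form of G:
  S -> B T1 | C T0 | T0 T1 | T1 T2 | a
  A -> C T0 | T0 T1 | T1 T2
  B -> S C | c
  C -> T2 T3
  T0 -> a
  T1 -> c
  T2 -> b
  T3 -> d

CYK table (by increasing span):
  cell(0,0) c: {B,T1}  orig:{B}
  cell(1,1) b: {T2}  orig:{}
  cell(2,2) d: {T3}  orig:{}
  cell(3,3) d: {T3}  orig:{}
  cell(4,4) c: {B,T1}  orig:{B}
  cell(0,1) cb: {A,S}
  cell(1,2) bd: {C}
  cell(2,3) dd: ∅
  cell(3,4) dc: ∅
  cell(0,2) cbd: ∅
  cell(1,3) bdd: ∅
  cell(2,4) ddc: ∅
  cell(0,3) cbdd: ∅
  cell(1,4) bddc: ∅
  cell(0,4) cbddc: ∅

S ∉ T[0,4] ⇒ NO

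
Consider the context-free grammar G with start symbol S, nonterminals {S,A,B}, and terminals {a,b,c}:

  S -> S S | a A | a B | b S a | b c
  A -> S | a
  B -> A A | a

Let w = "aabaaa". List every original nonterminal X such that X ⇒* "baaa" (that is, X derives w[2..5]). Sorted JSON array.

CNF form of G:
  S -> S S | T0 A | T0 B | T1 T2 | T1 X4
  A -> S S | T0 A | T0 B | T1 T2 | T1 X3 | a
  B -> A A | a
  T0 -> a
  T1 -> b
  T2 -> c
  X3 -> S T0
  X4 -> S T0

Fill CYK table bottom-up — only the sub-triangle for w[2..5]:
  T[2,2] 'b' = {T1}  orig:{}
  T[3,3] 'a' = {A,B,T0}  orig:{A,B}
  T[4,4] 'a' = {A,B,T0}  orig:{A,B}
  T[5,5] 'a' = {A,B,T0}  orig:{A,B}
  T[2,3] 'ba' = ∅
  T[3,4] 'aa' = {A,B,S}
  T[4,5] 'aa' = {A,B,S}
  T[2,4] 'baa' = ∅
  T[3,5] 'aaa' = {A,B,S,X3,X4}  orig:{A,B,S}
  T[2,5] 'baaa' = {A,S}

Original NTs in T[2,5] deriving "baaa": ["A", "S"]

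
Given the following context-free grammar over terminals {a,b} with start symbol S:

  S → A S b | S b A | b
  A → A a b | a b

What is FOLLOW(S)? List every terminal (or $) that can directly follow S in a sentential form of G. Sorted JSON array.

FIRST iteration:
[1]
  A via A→a b: +{a}
  S via S→A S b: +{a}
  S via S→b: +{b}
  FIRST(S)={a,b}  FIRST(A)={a}
[2] — fixpoint
  FIRST(S)={a,b}  FIRST(A)={a}

Compute FOLLOW by fixpoint:
seed FOLLOW(S) with $
[1]
  A→A a b: FOLLOW(A) ⊇ FIRST(a) = {a}; new: +{a}
  S→A S b: FOLLOW(A) ⊇ FIRST(S) = {a,b}; new: +{b}
  S→A S b: FOLLOW(S) ⊇ FIRST(b) = {b}; new: +{b}
  S→S b A: FOLLOW(A) ⊇ FOLLOW(S) ⊇ {$,b}; new: +{$}
  FOLLOW[S]={$,b}  FOLLOW[A]={$,a,b}
[2] (stable)
  FOLLOW[S]={$,b}  FOLLOW[A]={$,a,b}

FOLLOW(S) = ["$", "b"]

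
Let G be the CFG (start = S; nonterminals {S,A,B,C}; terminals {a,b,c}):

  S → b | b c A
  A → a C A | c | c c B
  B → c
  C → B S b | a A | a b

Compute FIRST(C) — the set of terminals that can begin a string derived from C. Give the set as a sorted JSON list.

FIRST sets, iterate to fixpoint:
pass 1:
  A via A→a C A: +{a}
  A via A→c: +{c}
  B via B→c: +{c}
  C via C→B S b: +{c}
  C via C→a A: +{a}
  S via S→b: +{b}
  S: {b}  A: {a,c}  B: {c}  C: {a,c}
pass 2: — fixpoint
  S: {b}  A: {a,c}  B: {c}  C: {a,c}

FIRST(C) = ["a", "c"]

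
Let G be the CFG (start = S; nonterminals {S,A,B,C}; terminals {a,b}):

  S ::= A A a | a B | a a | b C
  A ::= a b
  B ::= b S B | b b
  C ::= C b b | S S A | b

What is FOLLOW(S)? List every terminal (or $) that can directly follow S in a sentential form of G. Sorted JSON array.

FIRST iteration:
pass 1:
  A via A→a b: +{a}
  B via B→b S B: +{b}
  C via C→b: +{b}
  S via S→A A a: +{a}
  S via S→b C: +{b}
  FIRST[S]={a,b}  FIRST[A]={a}  FIRST[B]={b}  FIRST[C]={b}
pass 2:
  C via C→S S A: +{a}
  FIRST[S]={a,b}  FIRST[A]={a}  FIRST[B]={b}  FIRST[C]={a,b}
pass 3: done
  FIRST[S]={a,b}  FIRST[A]={a}  FIRST[B]={b}  FIRST[C]={a,b}

Compute FOLLOW by fixpoint:
initialize: $ ∈ FOLLOW(S)
[1]
  B→b S B: FOLLOW(S) ⊇ FIRST(B) = {b}; new: +{b}
  C→C b b: FOLLOW(C) ⊇ FIRST(b) = {b}; new: +{b}
  C→S S A: FOLLOW(S) ⊇ FIRST(S) = {a,b}; new: +{a}
  C→S S A: FOLLOW(A) ⊇ FOLLOW(C) ⊇ {b}; new: +{b}
  S→A A a: FOLLOW(A) ⊇ FIRST(A) = {a}; new: +{a}
  S→a B: FOLLOW(B) ⊇ FOLLOW(S) ⊇ {$,a,b}; new: +{$,a,b}
  S→b C: FOLLOW(C) ⊇ FOLLOW(S) ⊇ {$,a,b}; new: +{$,a}
  FOLLOW[S]={$,a,b}  FOLLOW[A]={a,b}  FOLLOW[B]={$,a,b}  FOLLOW[C]={$,a,b}
[2]
  C→S S A: FOLLOW(A) ⊇ FOLLOW(C) ⊇ {$,a,b}; new: +{$}
  FOLLOW[S]={$,a,b}  FOLLOW[A]={$,a,b}  FOLLOW[B]={$,a,b}  FOLLOW[C]={$,a,b}
[3] (no change)
  FOLLOW[S]={$,a,b}  FOLLOW[A]={$,a,b}  FOLLOW[B]={$,a,b}  FOLLOW[C]={$,a,b}

FOLLOW(S) = ["$", "a", "b"]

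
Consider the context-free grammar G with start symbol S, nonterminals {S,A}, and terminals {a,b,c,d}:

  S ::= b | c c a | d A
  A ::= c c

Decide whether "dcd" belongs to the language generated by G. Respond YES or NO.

CNF form of G:
  S -> T0 X3 | T2 A | b
  A -> T0 T0
  T0 -> c
  T1 -> a
  T2 -> d
  X3 -> T0 T1

CYK table (by increasing span):
  [0..0]={T2}  "d"  orig:{}
  [1..1]={T0}  "c"  orig:{}
  [2..2]={T2}  "d"  orig:{}
  [0..1]=∅  "dc"
  [1..2]=∅  "cd"
  [0..2]=∅  "dcd"

S ∉ T[0,2] ⇒ NO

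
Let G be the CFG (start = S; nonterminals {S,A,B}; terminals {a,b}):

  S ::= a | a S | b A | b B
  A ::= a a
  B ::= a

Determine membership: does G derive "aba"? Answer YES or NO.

Convert to CNF:
  S -> T0 S | T1 A | T1 B | a
  A -> T0 T0
  B -> a
  T0 -> a
  T1 -> b

CYK table (by increasing span):
  T[0,0] 'a' = {B,S,T0}  orig:{B,S}
  T[1,1] 'b' = {T1}  orig:{}
  T[2,2] 'a' = {B,S,T0}  orig:{B,S}
  T[0,1] 'ab' = ∅
  T[1,2] 'ba' = {S}
  T[0,2] 'aba' = {S}

S ∈ T[0,2] ⇒ YES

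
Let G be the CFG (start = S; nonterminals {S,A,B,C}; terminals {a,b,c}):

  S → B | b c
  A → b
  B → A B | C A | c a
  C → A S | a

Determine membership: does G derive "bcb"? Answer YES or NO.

CNF form of G:
  S -> A B | C A | T0 T1 | T2 T0
  A -> b
  B -> A B | C A | T0 T1
  C -> A S | a
  T0 -> c
  T1 -> a
  T2 -> b

CYK fill:
  cell(0,0) b: {A,T2}  orig:{A}
  cell(1,1) c: {T0}  orig:{}
  cell(2,2) b: {A,T2}  orig:{A}
  cell(0,1) bc: {S}
  cell(1,2) cb: ∅
  cell(0,2) bcb: ∅

S ∉ T[0,2] ⇒ NO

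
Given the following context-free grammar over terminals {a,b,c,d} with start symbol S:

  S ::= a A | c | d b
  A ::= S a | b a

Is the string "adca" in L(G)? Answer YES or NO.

CNF form of G:
  S -> T0 A | T2 T1 | c
  A -> S T0 | T1 T0
  T0 -> a
  T1 -> b
  T2 -> d

CYK table (by increasing span):
  [0..0]={T0}  "a"  orig:{}
  [1..1]={T2}  "d"  orig:{}
  [2..2]={S}  "c"
  [3..3]={T0}  "a"  orig:{}
  [0..1]=∅  "ad"
  [1..2]=∅  "dc"
  [2..3]={A}  "ca"
  [0..2]=∅  "adc"
  [1..3]=∅  "dca"
  [0..3]=∅  "adca"

S ∉ T[0,3] ⇒ NO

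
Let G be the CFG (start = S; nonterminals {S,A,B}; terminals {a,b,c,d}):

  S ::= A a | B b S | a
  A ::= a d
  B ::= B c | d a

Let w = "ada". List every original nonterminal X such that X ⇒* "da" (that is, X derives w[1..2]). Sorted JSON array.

CNF form of G:
  S -> A T0 | B X4 | a
  A -> T0 T1
  B -> B T2 | T1 T0
  T0 -> a
  T1 -> d
  T2 -> c
  T3 -> b
  X4 -> T3 S

CYK fill, restricted to cells inside w[1..2]:
  cell(1,1) d: {T1}  orig:{}
  cell(2,2) a: {S,T0}  orig:{S}
  cell(1,2) da: {B}

Original NTs in T[1,2] deriving "da": ["B"]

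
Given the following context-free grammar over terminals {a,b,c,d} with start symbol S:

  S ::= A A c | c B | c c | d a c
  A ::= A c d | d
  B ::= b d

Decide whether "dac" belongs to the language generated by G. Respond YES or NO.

CNF form of G:
  S -> A X5 | T0 B | T0 T0 | T1 X6
  A -> A X4 | d
  B -> T2 T1
  T0 -> c
  T1 -> d
  T2 -> b
  T3 -> a
  X4 -> T0 T1
  X5 -> A T0
  X6 -> T3 T0

CYK table (by increasing span):
  T[0,0] 'd' = {A,T1}  orig:{A}
  T[1,1] 'a' = {T3}  orig:{}
  T[2,2] 'c' = {T0}  orig:{}
  T[0,1] 'da' = ∅
  T[1,2] 'ac' = {X6}  orig:{}
  T[0,2] 'dac' = {S}

S ∈ T[0,2] ⇒ YES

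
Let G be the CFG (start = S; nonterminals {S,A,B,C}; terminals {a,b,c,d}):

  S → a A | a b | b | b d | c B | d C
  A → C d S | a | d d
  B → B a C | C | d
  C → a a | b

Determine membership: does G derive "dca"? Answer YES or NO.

CNF form of G:
  S -> T0 C | T1 A | T1 T2 | T2 T0 | T3 B | b
  A -> C X4 | T0 T0 | a
  B -> B X5 | T1 T1 | b | d
  C -> T1 T1 | b
  T0 -> d
  T1 -> a
  T2 -> b
  T3 -> c
  X4 -> T0 S
  X5 -> T1 C

Fill CYK table bottom-up:
  T[0,0] 'd' = {B,T0}  orig:{B}
  T[1,1] 'c' = {T3}  orig:{}
  T[2,2] 'a' = {A,T1}  orig:{A}
  T[0,1] 'dc' = ∅
  T[1,2] 'ca' = ∅
  T[0,2] 'dca' = ∅

S ∉ T[0,2] ⇒ NO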